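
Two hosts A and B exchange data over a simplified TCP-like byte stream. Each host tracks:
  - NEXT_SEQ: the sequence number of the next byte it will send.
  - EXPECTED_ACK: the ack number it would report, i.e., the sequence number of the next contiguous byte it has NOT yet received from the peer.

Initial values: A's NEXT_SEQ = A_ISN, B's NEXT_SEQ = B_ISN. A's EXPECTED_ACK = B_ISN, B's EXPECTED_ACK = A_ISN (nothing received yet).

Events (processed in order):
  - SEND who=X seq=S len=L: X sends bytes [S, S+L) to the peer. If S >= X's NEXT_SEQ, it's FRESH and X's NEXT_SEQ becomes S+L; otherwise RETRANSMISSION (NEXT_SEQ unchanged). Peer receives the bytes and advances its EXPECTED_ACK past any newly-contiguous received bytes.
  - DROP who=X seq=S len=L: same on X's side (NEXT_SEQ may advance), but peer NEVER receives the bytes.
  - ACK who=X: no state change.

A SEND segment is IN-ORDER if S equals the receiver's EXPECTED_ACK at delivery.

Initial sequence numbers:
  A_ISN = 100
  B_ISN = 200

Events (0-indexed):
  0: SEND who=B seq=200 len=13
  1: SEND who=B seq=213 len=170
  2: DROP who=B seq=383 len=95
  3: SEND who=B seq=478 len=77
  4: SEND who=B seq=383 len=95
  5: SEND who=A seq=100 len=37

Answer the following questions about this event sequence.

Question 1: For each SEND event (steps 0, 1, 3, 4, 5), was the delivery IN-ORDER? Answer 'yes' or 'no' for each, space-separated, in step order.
Step 0: SEND seq=200 -> in-order
Step 1: SEND seq=213 -> in-order
Step 3: SEND seq=478 -> out-of-order
Step 4: SEND seq=383 -> in-order
Step 5: SEND seq=100 -> in-order

Answer: yes yes no yes yes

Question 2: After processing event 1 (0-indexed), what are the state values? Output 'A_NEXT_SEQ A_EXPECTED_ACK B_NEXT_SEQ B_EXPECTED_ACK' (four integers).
After event 0: A_seq=100 A_ack=213 B_seq=213 B_ack=100
After event 1: A_seq=100 A_ack=383 B_seq=383 B_ack=100

100 383 383 100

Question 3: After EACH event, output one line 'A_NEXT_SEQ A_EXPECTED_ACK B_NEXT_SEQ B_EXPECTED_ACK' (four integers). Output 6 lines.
100 213 213 100
100 383 383 100
100 383 478 100
100 383 555 100
100 555 555 100
137 555 555 137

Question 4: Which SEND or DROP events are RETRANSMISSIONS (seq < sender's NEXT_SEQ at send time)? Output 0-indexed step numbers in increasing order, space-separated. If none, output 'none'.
Step 0: SEND seq=200 -> fresh
Step 1: SEND seq=213 -> fresh
Step 2: DROP seq=383 -> fresh
Step 3: SEND seq=478 -> fresh
Step 4: SEND seq=383 -> retransmit
Step 5: SEND seq=100 -> fresh

Answer: 4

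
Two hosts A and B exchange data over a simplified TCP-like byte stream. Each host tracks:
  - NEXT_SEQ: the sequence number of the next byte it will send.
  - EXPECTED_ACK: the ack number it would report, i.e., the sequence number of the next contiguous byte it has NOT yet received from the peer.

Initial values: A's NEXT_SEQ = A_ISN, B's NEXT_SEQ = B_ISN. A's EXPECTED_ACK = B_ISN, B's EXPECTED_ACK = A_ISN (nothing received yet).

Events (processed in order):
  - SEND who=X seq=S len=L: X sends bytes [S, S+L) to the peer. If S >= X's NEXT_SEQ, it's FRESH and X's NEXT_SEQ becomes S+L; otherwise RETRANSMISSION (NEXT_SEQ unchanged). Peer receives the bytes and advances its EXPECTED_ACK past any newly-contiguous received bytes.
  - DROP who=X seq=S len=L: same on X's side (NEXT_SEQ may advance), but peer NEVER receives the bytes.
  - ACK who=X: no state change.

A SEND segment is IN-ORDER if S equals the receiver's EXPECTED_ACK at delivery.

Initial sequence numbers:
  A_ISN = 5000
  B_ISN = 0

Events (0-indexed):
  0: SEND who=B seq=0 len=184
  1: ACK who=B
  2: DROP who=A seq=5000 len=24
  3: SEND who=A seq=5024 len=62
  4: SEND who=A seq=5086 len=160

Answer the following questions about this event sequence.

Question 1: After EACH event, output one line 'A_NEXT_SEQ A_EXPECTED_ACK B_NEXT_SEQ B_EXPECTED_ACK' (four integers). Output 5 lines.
5000 184 184 5000
5000 184 184 5000
5024 184 184 5000
5086 184 184 5000
5246 184 184 5000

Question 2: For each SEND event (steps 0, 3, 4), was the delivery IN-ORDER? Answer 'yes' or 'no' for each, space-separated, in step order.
Answer: yes no no

Derivation:
Step 0: SEND seq=0 -> in-order
Step 3: SEND seq=5024 -> out-of-order
Step 4: SEND seq=5086 -> out-of-order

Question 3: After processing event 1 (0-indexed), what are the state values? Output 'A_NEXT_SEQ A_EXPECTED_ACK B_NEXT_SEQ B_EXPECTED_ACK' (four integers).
After event 0: A_seq=5000 A_ack=184 B_seq=184 B_ack=5000
After event 1: A_seq=5000 A_ack=184 B_seq=184 B_ack=5000

5000 184 184 5000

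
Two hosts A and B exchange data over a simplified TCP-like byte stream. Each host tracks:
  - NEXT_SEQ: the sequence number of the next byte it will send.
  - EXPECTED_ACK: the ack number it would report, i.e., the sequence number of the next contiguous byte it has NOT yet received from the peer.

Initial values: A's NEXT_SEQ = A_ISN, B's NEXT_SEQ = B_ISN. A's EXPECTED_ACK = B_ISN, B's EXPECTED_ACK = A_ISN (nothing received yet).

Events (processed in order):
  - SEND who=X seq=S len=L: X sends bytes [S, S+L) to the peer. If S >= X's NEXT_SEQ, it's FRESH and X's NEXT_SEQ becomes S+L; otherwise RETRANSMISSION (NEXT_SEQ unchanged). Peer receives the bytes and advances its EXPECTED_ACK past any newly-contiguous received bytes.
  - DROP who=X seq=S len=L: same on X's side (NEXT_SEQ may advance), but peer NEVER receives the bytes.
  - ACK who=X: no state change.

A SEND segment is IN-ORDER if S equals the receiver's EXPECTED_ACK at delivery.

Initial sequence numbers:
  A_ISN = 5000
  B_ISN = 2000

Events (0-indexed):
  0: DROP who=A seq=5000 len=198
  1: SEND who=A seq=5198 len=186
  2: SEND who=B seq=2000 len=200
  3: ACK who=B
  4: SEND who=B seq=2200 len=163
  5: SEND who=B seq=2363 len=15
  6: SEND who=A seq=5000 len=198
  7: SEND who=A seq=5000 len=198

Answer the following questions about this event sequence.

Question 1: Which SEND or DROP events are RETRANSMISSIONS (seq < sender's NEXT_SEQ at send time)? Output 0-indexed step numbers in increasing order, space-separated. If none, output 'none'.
Answer: 6 7

Derivation:
Step 0: DROP seq=5000 -> fresh
Step 1: SEND seq=5198 -> fresh
Step 2: SEND seq=2000 -> fresh
Step 4: SEND seq=2200 -> fresh
Step 5: SEND seq=2363 -> fresh
Step 6: SEND seq=5000 -> retransmit
Step 7: SEND seq=5000 -> retransmit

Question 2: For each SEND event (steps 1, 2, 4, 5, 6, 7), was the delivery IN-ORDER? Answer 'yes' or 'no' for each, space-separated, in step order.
Answer: no yes yes yes yes no

Derivation:
Step 1: SEND seq=5198 -> out-of-order
Step 2: SEND seq=2000 -> in-order
Step 4: SEND seq=2200 -> in-order
Step 5: SEND seq=2363 -> in-order
Step 6: SEND seq=5000 -> in-order
Step 7: SEND seq=5000 -> out-of-order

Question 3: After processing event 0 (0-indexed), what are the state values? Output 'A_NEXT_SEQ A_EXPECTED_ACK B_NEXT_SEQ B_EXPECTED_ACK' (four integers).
After event 0: A_seq=5198 A_ack=2000 B_seq=2000 B_ack=5000

5198 2000 2000 5000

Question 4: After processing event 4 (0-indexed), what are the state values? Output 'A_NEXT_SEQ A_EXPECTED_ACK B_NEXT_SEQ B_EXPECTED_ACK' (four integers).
After event 0: A_seq=5198 A_ack=2000 B_seq=2000 B_ack=5000
After event 1: A_seq=5384 A_ack=2000 B_seq=2000 B_ack=5000
After event 2: A_seq=5384 A_ack=2200 B_seq=2200 B_ack=5000
After event 3: A_seq=5384 A_ack=2200 B_seq=2200 B_ack=5000
After event 4: A_seq=5384 A_ack=2363 B_seq=2363 B_ack=5000

5384 2363 2363 5000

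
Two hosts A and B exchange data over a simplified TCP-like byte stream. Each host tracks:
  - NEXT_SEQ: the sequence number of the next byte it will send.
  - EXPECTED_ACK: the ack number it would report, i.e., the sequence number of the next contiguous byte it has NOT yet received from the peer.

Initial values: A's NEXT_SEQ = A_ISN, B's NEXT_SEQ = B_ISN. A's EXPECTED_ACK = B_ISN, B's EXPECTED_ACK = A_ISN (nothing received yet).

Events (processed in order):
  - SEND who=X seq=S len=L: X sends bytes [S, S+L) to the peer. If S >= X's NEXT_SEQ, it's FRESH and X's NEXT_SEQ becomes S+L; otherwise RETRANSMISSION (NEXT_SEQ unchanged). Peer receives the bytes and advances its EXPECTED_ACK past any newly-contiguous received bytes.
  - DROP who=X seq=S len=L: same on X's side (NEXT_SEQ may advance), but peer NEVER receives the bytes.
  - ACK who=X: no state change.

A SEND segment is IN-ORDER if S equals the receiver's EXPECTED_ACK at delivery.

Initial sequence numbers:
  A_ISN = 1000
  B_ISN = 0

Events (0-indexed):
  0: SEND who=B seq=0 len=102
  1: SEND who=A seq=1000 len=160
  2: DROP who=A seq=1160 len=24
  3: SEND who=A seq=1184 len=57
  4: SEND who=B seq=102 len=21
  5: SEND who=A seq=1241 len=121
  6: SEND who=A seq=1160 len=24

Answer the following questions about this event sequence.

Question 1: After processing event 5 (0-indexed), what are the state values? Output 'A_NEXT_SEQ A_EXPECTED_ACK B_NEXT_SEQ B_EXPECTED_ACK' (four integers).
After event 0: A_seq=1000 A_ack=102 B_seq=102 B_ack=1000
After event 1: A_seq=1160 A_ack=102 B_seq=102 B_ack=1160
After event 2: A_seq=1184 A_ack=102 B_seq=102 B_ack=1160
After event 3: A_seq=1241 A_ack=102 B_seq=102 B_ack=1160
After event 4: A_seq=1241 A_ack=123 B_seq=123 B_ack=1160
After event 5: A_seq=1362 A_ack=123 B_seq=123 B_ack=1160

1362 123 123 1160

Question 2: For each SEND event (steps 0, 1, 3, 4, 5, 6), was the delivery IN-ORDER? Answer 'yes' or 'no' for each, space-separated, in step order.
Answer: yes yes no yes no yes

Derivation:
Step 0: SEND seq=0 -> in-order
Step 1: SEND seq=1000 -> in-order
Step 3: SEND seq=1184 -> out-of-order
Step 4: SEND seq=102 -> in-order
Step 5: SEND seq=1241 -> out-of-order
Step 6: SEND seq=1160 -> in-order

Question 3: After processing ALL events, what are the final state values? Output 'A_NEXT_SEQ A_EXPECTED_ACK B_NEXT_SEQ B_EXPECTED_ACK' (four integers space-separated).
After event 0: A_seq=1000 A_ack=102 B_seq=102 B_ack=1000
After event 1: A_seq=1160 A_ack=102 B_seq=102 B_ack=1160
After event 2: A_seq=1184 A_ack=102 B_seq=102 B_ack=1160
After event 3: A_seq=1241 A_ack=102 B_seq=102 B_ack=1160
After event 4: A_seq=1241 A_ack=123 B_seq=123 B_ack=1160
After event 5: A_seq=1362 A_ack=123 B_seq=123 B_ack=1160
After event 6: A_seq=1362 A_ack=123 B_seq=123 B_ack=1362

Answer: 1362 123 123 1362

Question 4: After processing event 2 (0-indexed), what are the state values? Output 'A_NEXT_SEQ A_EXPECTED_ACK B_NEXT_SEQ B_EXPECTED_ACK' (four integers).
After event 0: A_seq=1000 A_ack=102 B_seq=102 B_ack=1000
After event 1: A_seq=1160 A_ack=102 B_seq=102 B_ack=1160
After event 2: A_seq=1184 A_ack=102 B_seq=102 B_ack=1160

1184 102 102 1160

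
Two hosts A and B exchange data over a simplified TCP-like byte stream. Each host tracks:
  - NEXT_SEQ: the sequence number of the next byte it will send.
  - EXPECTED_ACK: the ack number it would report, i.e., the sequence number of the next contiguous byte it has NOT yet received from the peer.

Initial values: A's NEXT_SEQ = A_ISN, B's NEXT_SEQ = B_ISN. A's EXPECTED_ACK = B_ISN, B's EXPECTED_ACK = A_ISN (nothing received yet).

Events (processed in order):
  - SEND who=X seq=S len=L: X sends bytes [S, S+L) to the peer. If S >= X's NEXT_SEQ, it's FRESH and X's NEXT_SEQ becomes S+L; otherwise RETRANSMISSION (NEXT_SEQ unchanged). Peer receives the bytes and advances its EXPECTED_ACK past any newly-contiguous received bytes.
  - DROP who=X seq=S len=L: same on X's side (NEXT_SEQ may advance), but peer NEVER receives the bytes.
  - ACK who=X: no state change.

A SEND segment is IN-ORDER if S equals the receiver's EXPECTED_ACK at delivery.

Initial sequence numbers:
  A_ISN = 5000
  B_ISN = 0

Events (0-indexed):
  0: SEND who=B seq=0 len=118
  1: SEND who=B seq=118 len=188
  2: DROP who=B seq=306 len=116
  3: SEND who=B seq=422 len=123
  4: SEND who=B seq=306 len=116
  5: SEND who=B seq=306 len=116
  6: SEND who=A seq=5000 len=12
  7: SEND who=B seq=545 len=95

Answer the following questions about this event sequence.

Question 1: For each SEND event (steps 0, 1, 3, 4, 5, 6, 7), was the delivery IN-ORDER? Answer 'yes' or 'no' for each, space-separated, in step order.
Answer: yes yes no yes no yes yes

Derivation:
Step 0: SEND seq=0 -> in-order
Step 1: SEND seq=118 -> in-order
Step 3: SEND seq=422 -> out-of-order
Step 4: SEND seq=306 -> in-order
Step 5: SEND seq=306 -> out-of-order
Step 6: SEND seq=5000 -> in-order
Step 7: SEND seq=545 -> in-order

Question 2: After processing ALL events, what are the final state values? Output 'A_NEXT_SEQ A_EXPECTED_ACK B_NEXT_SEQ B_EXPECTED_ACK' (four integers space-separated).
After event 0: A_seq=5000 A_ack=118 B_seq=118 B_ack=5000
After event 1: A_seq=5000 A_ack=306 B_seq=306 B_ack=5000
After event 2: A_seq=5000 A_ack=306 B_seq=422 B_ack=5000
After event 3: A_seq=5000 A_ack=306 B_seq=545 B_ack=5000
After event 4: A_seq=5000 A_ack=545 B_seq=545 B_ack=5000
After event 5: A_seq=5000 A_ack=545 B_seq=545 B_ack=5000
After event 6: A_seq=5012 A_ack=545 B_seq=545 B_ack=5012
After event 7: A_seq=5012 A_ack=640 B_seq=640 B_ack=5012

Answer: 5012 640 640 5012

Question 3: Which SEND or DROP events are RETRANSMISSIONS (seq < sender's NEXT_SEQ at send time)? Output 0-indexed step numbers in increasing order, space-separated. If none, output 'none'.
Step 0: SEND seq=0 -> fresh
Step 1: SEND seq=118 -> fresh
Step 2: DROP seq=306 -> fresh
Step 3: SEND seq=422 -> fresh
Step 4: SEND seq=306 -> retransmit
Step 5: SEND seq=306 -> retransmit
Step 6: SEND seq=5000 -> fresh
Step 7: SEND seq=545 -> fresh

Answer: 4 5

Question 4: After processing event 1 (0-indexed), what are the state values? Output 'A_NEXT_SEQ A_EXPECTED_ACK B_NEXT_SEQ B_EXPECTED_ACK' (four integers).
After event 0: A_seq=5000 A_ack=118 B_seq=118 B_ack=5000
After event 1: A_seq=5000 A_ack=306 B_seq=306 B_ack=5000

5000 306 306 5000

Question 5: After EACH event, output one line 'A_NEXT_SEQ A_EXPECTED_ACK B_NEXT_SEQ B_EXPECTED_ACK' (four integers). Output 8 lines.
5000 118 118 5000
5000 306 306 5000
5000 306 422 5000
5000 306 545 5000
5000 545 545 5000
5000 545 545 5000
5012 545 545 5012
5012 640 640 5012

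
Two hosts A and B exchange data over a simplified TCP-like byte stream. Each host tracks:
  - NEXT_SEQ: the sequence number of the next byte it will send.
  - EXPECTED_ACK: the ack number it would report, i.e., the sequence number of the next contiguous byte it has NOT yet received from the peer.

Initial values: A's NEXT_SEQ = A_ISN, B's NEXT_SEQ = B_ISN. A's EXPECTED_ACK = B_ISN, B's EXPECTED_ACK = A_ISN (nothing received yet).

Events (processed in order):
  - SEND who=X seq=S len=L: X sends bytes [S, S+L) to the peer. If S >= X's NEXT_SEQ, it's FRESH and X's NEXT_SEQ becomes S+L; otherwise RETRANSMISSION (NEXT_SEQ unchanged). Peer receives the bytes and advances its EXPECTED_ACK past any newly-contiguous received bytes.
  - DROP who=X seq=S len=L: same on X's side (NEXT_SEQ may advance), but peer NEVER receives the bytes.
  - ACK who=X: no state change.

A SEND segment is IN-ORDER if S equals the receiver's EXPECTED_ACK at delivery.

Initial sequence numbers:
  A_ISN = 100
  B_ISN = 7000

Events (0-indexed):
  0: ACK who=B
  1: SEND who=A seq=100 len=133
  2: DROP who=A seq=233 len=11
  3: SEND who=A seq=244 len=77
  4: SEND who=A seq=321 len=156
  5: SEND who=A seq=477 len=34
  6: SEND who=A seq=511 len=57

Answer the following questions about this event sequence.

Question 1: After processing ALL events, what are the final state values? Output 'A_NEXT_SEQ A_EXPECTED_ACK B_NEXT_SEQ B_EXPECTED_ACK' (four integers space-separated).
After event 0: A_seq=100 A_ack=7000 B_seq=7000 B_ack=100
After event 1: A_seq=233 A_ack=7000 B_seq=7000 B_ack=233
After event 2: A_seq=244 A_ack=7000 B_seq=7000 B_ack=233
After event 3: A_seq=321 A_ack=7000 B_seq=7000 B_ack=233
After event 4: A_seq=477 A_ack=7000 B_seq=7000 B_ack=233
After event 5: A_seq=511 A_ack=7000 B_seq=7000 B_ack=233
After event 6: A_seq=568 A_ack=7000 B_seq=7000 B_ack=233

Answer: 568 7000 7000 233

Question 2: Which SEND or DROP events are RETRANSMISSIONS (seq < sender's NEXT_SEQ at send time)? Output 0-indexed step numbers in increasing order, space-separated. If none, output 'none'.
Step 1: SEND seq=100 -> fresh
Step 2: DROP seq=233 -> fresh
Step 3: SEND seq=244 -> fresh
Step 4: SEND seq=321 -> fresh
Step 5: SEND seq=477 -> fresh
Step 6: SEND seq=511 -> fresh

Answer: none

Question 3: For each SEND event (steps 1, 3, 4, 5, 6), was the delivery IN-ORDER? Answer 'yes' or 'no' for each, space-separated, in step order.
Answer: yes no no no no

Derivation:
Step 1: SEND seq=100 -> in-order
Step 3: SEND seq=244 -> out-of-order
Step 4: SEND seq=321 -> out-of-order
Step 5: SEND seq=477 -> out-of-order
Step 6: SEND seq=511 -> out-of-order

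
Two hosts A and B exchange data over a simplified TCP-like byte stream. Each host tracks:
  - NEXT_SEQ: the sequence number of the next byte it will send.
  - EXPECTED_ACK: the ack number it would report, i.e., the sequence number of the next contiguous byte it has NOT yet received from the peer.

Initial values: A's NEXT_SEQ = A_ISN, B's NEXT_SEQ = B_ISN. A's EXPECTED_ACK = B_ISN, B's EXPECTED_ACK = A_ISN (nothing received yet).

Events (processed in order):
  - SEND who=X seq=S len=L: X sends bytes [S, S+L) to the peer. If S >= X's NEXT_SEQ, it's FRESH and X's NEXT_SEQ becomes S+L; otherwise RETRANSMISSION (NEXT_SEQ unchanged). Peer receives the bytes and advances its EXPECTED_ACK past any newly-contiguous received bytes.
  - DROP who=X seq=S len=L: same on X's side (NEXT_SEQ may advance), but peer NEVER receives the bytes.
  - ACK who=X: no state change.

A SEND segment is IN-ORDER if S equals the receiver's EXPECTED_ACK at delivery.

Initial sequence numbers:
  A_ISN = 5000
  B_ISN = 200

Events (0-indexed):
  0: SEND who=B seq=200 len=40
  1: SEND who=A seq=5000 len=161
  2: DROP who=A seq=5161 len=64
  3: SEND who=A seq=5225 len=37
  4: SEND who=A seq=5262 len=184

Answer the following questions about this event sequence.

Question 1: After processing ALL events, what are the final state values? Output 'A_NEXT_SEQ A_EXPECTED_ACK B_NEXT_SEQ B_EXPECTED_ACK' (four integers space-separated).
Answer: 5446 240 240 5161

Derivation:
After event 0: A_seq=5000 A_ack=240 B_seq=240 B_ack=5000
After event 1: A_seq=5161 A_ack=240 B_seq=240 B_ack=5161
After event 2: A_seq=5225 A_ack=240 B_seq=240 B_ack=5161
After event 3: A_seq=5262 A_ack=240 B_seq=240 B_ack=5161
After event 4: A_seq=5446 A_ack=240 B_seq=240 B_ack=5161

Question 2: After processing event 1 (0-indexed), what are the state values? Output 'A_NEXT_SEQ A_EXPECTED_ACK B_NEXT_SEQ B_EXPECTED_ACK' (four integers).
After event 0: A_seq=5000 A_ack=240 B_seq=240 B_ack=5000
After event 1: A_seq=5161 A_ack=240 B_seq=240 B_ack=5161

5161 240 240 5161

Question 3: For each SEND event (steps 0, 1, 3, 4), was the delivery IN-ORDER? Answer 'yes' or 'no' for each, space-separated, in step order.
Answer: yes yes no no

Derivation:
Step 0: SEND seq=200 -> in-order
Step 1: SEND seq=5000 -> in-order
Step 3: SEND seq=5225 -> out-of-order
Step 4: SEND seq=5262 -> out-of-order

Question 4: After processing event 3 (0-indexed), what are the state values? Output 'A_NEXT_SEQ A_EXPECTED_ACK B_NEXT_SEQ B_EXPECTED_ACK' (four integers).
After event 0: A_seq=5000 A_ack=240 B_seq=240 B_ack=5000
After event 1: A_seq=5161 A_ack=240 B_seq=240 B_ack=5161
After event 2: A_seq=5225 A_ack=240 B_seq=240 B_ack=5161
After event 3: A_seq=5262 A_ack=240 B_seq=240 B_ack=5161

5262 240 240 5161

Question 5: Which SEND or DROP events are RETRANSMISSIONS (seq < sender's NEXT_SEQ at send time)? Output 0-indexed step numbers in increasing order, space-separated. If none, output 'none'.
Step 0: SEND seq=200 -> fresh
Step 1: SEND seq=5000 -> fresh
Step 2: DROP seq=5161 -> fresh
Step 3: SEND seq=5225 -> fresh
Step 4: SEND seq=5262 -> fresh

Answer: none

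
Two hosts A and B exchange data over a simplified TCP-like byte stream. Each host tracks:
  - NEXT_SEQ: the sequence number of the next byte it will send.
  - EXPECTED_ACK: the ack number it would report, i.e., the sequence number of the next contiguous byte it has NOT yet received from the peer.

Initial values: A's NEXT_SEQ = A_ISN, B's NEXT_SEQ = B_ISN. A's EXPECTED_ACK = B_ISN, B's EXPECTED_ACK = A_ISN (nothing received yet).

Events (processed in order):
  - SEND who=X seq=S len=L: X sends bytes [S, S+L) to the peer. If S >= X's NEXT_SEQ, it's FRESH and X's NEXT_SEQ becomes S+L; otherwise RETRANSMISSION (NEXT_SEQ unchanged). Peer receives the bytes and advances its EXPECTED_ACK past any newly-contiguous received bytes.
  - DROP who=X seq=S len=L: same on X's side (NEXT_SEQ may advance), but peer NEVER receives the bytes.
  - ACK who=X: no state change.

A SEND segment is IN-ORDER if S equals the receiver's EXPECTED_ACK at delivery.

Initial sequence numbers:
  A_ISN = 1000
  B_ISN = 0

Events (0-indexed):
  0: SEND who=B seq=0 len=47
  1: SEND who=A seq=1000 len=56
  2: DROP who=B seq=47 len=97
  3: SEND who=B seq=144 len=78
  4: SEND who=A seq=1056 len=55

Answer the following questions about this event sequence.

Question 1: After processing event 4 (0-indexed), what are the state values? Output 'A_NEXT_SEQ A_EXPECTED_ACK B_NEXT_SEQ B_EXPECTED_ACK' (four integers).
After event 0: A_seq=1000 A_ack=47 B_seq=47 B_ack=1000
After event 1: A_seq=1056 A_ack=47 B_seq=47 B_ack=1056
After event 2: A_seq=1056 A_ack=47 B_seq=144 B_ack=1056
After event 3: A_seq=1056 A_ack=47 B_seq=222 B_ack=1056
After event 4: A_seq=1111 A_ack=47 B_seq=222 B_ack=1111

1111 47 222 1111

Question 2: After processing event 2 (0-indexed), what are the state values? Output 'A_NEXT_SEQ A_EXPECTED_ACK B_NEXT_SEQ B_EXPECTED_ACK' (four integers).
After event 0: A_seq=1000 A_ack=47 B_seq=47 B_ack=1000
After event 1: A_seq=1056 A_ack=47 B_seq=47 B_ack=1056
After event 2: A_seq=1056 A_ack=47 B_seq=144 B_ack=1056

1056 47 144 1056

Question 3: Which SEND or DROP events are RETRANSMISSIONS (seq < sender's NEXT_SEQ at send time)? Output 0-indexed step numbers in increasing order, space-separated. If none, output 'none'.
Answer: none

Derivation:
Step 0: SEND seq=0 -> fresh
Step 1: SEND seq=1000 -> fresh
Step 2: DROP seq=47 -> fresh
Step 3: SEND seq=144 -> fresh
Step 4: SEND seq=1056 -> fresh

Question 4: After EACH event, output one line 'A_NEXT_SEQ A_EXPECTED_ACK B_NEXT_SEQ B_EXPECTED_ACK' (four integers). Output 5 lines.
1000 47 47 1000
1056 47 47 1056
1056 47 144 1056
1056 47 222 1056
1111 47 222 1111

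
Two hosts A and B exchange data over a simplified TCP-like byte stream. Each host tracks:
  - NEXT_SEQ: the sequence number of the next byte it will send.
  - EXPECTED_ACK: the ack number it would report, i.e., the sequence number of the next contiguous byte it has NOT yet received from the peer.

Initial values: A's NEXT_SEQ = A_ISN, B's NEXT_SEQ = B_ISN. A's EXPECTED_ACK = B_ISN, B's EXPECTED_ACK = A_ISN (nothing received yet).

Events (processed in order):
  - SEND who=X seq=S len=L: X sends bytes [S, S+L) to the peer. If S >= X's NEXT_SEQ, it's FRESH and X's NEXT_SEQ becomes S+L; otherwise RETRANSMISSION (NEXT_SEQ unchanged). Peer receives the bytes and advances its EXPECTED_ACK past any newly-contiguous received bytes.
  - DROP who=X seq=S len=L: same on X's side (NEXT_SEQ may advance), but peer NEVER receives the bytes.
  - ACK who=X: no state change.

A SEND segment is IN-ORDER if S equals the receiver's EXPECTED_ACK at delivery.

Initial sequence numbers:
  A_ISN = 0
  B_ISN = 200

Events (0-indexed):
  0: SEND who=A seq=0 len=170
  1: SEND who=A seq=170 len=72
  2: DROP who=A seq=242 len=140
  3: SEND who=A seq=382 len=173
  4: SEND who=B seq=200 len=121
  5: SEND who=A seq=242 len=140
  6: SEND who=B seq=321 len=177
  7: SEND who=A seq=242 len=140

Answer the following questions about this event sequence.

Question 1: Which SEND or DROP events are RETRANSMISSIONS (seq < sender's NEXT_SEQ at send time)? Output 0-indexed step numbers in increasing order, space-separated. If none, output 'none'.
Answer: 5 7

Derivation:
Step 0: SEND seq=0 -> fresh
Step 1: SEND seq=170 -> fresh
Step 2: DROP seq=242 -> fresh
Step 3: SEND seq=382 -> fresh
Step 4: SEND seq=200 -> fresh
Step 5: SEND seq=242 -> retransmit
Step 6: SEND seq=321 -> fresh
Step 7: SEND seq=242 -> retransmit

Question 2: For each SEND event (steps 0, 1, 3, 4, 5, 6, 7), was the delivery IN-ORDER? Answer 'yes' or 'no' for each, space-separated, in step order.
Step 0: SEND seq=0 -> in-order
Step 1: SEND seq=170 -> in-order
Step 3: SEND seq=382 -> out-of-order
Step 4: SEND seq=200 -> in-order
Step 5: SEND seq=242 -> in-order
Step 6: SEND seq=321 -> in-order
Step 7: SEND seq=242 -> out-of-order

Answer: yes yes no yes yes yes no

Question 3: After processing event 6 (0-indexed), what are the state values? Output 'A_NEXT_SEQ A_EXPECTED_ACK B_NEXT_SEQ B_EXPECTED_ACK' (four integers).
After event 0: A_seq=170 A_ack=200 B_seq=200 B_ack=170
After event 1: A_seq=242 A_ack=200 B_seq=200 B_ack=242
After event 2: A_seq=382 A_ack=200 B_seq=200 B_ack=242
After event 3: A_seq=555 A_ack=200 B_seq=200 B_ack=242
After event 4: A_seq=555 A_ack=321 B_seq=321 B_ack=242
After event 5: A_seq=555 A_ack=321 B_seq=321 B_ack=555
After event 6: A_seq=555 A_ack=498 B_seq=498 B_ack=555

555 498 498 555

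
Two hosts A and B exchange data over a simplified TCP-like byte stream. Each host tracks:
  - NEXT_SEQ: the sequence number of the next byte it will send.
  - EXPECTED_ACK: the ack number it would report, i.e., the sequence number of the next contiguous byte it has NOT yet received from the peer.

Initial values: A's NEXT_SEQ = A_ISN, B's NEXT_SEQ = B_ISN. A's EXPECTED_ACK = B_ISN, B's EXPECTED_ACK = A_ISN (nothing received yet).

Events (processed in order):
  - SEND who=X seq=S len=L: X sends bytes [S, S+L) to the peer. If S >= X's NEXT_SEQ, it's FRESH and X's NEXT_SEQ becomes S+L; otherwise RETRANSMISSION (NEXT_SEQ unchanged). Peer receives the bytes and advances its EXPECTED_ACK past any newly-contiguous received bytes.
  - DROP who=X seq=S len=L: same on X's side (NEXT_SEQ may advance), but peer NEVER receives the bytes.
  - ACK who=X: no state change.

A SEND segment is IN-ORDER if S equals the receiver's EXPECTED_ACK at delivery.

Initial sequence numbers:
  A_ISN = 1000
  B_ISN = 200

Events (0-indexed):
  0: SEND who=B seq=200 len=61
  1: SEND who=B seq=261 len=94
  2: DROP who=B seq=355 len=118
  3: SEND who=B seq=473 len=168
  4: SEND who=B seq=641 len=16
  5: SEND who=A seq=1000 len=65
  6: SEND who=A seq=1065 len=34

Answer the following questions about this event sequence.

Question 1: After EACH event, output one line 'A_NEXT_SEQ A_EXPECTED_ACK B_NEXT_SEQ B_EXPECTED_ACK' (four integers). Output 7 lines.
1000 261 261 1000
1000 355 355 1000
1000 355 473 1000
1000 355 641 1000
1000 355 657 1000
1065 355 657 1065
1099 355 657 1099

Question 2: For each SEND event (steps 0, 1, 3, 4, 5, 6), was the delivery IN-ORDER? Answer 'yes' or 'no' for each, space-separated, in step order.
Answer: yes yes no no yes yes

Derivation:
Step 0: SEND seq=200 -> in-order
Step 1: SEND seq=261 -> in-order
Step 3: SEND seq=473 -> out-of-order
Step 4: SEND seq=641 -> out-of-order
Step 5: SEND seq=1000 -> in-order
Step 6: SEND seq=1065 -> in-order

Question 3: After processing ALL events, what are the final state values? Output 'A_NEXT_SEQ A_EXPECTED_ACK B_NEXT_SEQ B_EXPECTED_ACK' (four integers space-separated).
After event 0: A_seq=1000 A_ack=261 B_seq=261 B_ack=1000
After event 1: A_seq=1000 A_ack=355 B_seq=355 B_ack=1000
After event 2: A_seq=1000 A_ack=355 B_seq=473 B_ack=1000
After event 3: A_seq=1000 A_ack=355 B_seq=641 B_ack=1000
After event 4: A_seq=1000 A_ack=355 B_seq=657 B_ack=1000
After event 5: A_seq=1065 A_ack=355 B_seq=657 B_ack=1065
After event 6: A_seq=1099 A_ack=355 B_seq=657 B_ack=1099

Answer: 1099 355 657 1099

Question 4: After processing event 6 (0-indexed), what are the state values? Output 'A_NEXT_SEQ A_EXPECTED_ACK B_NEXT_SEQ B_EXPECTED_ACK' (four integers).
After event 0: A_seq=1000 A_ack=261 B_seq=261 B_ack=1000
After event 1: A_seq=1000 A_ack=355 B_seq=355 B_ack=1000
After event 2: A_seq=1000 A_ack=355 B_seq=473 B_ack=1000
After event 3: A_seq=1000 A_ack=355 B_seq=641 B_ack=1000
After event 4: A_seq=1000 A_ack=355 B_seq=657 B_ack=1000
After event 5: A_seq=1065 A_ack=355 B_seq=657 B_ack=1065
After event 6: A_seq=1099 A_ack=355 B_seq=657 B_ack=1099

1099 355 657 1099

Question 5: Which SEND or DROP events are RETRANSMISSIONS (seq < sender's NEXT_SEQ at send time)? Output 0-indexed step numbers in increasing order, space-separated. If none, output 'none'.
Answer: none

Derivation:
Step 0: SEND seq=200 -> fresh
Step 1: SEND seq=261 -> fresh
Step 2: DROP seq=355 -> fresh
Step 3: SEND seq=473 -> fresh
Step 4: SEND seq=641 -> fresh
Step 5: SEND seq=1000 -> fresh
Step 6: SEND seq=1065 -> fresh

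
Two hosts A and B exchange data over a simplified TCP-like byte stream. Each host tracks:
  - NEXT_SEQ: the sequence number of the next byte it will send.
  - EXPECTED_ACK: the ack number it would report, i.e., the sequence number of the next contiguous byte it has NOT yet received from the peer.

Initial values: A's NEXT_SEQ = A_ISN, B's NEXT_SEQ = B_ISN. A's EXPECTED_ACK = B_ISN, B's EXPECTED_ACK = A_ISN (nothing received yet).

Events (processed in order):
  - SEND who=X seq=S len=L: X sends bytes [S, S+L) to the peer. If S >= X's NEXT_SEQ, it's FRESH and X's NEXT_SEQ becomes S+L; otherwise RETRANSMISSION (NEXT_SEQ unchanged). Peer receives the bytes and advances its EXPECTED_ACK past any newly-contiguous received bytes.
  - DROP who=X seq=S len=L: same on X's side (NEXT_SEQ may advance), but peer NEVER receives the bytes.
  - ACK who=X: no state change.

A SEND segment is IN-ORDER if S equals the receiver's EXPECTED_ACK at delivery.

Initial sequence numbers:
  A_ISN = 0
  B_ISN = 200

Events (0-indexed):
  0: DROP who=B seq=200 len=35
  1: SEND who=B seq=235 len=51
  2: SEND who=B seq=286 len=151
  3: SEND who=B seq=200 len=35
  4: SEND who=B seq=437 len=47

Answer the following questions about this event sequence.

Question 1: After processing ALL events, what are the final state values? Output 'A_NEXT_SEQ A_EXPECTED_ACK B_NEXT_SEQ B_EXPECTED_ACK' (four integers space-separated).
Answer: 0 484 484 0

Derivation:
After event 0: A_seq=0 A_ack=200 B_seq=235 B_ack=0
After event 1: A_seq=0 A_ack=200 B_seq=286 B_ack=0
After event 2: A_seq=0 A_ack=200 B_seq=437 B_ack=0
After event 3: A_seq=0 A_ack=437 B_seq=437 B_ack=0
After event 4: A_seq=0 A_ack=484 B_seq=484 B_ack=0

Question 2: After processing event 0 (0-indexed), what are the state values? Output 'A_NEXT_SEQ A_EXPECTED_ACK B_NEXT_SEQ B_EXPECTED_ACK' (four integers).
After event 0: A_seq=0 A_ack=200 B_seq=235 B_ack=0

0 200 235 0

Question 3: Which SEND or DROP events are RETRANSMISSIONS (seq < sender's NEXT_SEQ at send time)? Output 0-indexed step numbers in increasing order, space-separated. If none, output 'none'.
Answer: 3

Derivation:
Step 0: DROP seq=200 -> fresh
Step 1: SEND seq=235 -> fresh
Step 2: SEND seq=286 -> fresh
Step 3: SEND seq=200 -> retransmit
Step 4: SEND seq=437 -> fresh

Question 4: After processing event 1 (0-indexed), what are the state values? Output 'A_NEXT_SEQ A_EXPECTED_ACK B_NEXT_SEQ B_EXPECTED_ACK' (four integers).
After event 0: A_seq=0 A_ack=200 B_seq=235 B_ack=0
After event 1: A_seq=0 A_ack=200 B_seq=286 B_ack=0

0 200 286 0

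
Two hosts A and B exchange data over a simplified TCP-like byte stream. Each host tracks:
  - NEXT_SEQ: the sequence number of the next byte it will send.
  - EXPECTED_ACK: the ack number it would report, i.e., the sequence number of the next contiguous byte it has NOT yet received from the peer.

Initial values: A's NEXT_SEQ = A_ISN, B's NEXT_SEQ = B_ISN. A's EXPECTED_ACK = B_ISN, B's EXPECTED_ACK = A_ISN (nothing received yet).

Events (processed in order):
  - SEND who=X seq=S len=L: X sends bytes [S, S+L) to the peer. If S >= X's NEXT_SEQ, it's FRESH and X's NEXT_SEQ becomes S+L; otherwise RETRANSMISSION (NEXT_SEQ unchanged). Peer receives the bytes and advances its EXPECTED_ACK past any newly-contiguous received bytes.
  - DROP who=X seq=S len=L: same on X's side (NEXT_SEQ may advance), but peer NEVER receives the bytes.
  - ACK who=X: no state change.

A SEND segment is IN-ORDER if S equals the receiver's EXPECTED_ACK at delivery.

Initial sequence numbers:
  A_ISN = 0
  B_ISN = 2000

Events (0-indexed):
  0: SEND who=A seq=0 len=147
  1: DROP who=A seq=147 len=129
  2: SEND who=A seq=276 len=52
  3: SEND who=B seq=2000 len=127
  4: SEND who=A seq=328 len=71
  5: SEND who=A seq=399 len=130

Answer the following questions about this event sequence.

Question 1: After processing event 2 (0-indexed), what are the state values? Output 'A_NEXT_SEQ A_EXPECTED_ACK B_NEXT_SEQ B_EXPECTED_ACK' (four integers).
After event 0: A_seq=147 A_ack=2000 B_seq=2000 B_ack=147
After event 1: A_seq=276 A_ack=2000 B_seq=2000 B_ack=147
After event 2: A_seq=328 A_ack=2000 B_seq=2000 B_ack=147

328 2000 2000 147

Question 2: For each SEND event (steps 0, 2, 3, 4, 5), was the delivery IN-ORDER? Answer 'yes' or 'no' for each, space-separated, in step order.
Step 0: SEND seq=0 -> in-order
Step 2: SEND seq=276 -> out-of-order
Step 3: SEND seq=2000 -> in-order
Step 4: SEND seq=328 -> out-of-order
Step 5: SEND seq=399 -> out-of-order

Answer: yes no yes no no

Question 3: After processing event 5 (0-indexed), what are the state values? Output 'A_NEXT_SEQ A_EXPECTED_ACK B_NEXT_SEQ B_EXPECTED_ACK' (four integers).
After event 0: A_seq=147 A_ack=2000 B_seq=2000 B_ack=147
After event 1: A_seq=276 A_ack=2000 B_seq=2000 B_ack=147
After event 2: A_seq=328 A_ack=2000 B_seq=2000 B_ack=147
After event 3: A_seq=328 A_ack=2127 B_seq=2127 B_ack=147
After event 4: A_seq=399 A_ack=2127 B_seq=2127 B_ack=147
After event 5: A_seq=529 A_ack=2127 B_seq=2127 B_ack=147

529 2127 2127 147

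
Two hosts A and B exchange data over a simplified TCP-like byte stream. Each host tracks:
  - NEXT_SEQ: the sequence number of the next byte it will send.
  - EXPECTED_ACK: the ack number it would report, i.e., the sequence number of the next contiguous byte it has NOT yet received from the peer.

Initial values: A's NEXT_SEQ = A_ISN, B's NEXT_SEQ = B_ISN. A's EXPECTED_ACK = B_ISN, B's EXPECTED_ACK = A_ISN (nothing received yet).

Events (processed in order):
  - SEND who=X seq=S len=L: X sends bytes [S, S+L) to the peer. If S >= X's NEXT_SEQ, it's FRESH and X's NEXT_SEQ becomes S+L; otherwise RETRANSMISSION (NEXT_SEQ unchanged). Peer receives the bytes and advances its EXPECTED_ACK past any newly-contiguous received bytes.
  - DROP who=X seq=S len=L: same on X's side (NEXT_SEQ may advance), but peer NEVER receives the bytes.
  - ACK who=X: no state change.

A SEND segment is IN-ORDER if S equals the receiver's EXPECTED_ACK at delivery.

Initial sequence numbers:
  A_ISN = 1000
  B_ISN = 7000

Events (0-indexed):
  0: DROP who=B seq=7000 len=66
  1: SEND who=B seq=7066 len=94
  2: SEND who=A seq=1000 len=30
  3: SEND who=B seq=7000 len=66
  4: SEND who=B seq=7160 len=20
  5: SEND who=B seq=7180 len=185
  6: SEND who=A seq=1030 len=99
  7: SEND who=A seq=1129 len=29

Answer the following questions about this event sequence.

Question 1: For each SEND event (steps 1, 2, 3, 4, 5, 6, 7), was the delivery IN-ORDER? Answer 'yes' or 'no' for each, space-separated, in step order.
Answer: no yes yes yes yes yes yes

Derivation:
Step 1: SEND seq=7066 -> out-of-order
Step 2: SEND seq=1000 -> in-order
Step 3: SEND seq=7000 -> in-order
Step 4: SEND seq=7160 -> in-order
Step 5: SEND seq=7180 -> in-order
Step 6: SEND seq=1030 -> in-order
Step 7: SEND seq=1129 -> in-order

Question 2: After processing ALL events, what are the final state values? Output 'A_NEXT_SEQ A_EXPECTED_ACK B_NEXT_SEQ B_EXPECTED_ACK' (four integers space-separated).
After event 0: A_seq=1000 A_ack=7000 B_seq=7066 B_ack=1000
After event 1: A_seq=1000 A_ack=7000 B_seq=7160 B_ack=1000
After event 2: A_seq=1030 A_ack=7000 B_seq=7160 B_ack=1030
After event 3: A_seq=1030 A_ack=7160 B_seq=7160 B_ack=1030
After event 4: A_seq=1030 A_ack=7180 B_seq=7180 B_ack=1030
After event 5: A_seq=1030 A_ack=7365 B_seq=7365 B_ack=1030
After event 6: A_seq=1129 A_ack=7365 B_seq=7365 B_ack=1129
After event 7: A_seq=1158 A_ack=7365 B_seq=7365 B_ack=1158

Answer: 1158 7365 7365 1158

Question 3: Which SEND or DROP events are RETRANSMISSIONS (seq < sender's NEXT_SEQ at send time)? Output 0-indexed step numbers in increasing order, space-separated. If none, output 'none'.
Answer: 3

Derivation:
Step 0: DROP seq=7000 -> fresh
Step 1: SEND seq=7066 -> fresh
Step 2: SEND seq=1000 -> fresh
Step 3: SEND seq=7000 -> retransmit
Step 4: SEND seq=7160 -> fresh
Step 5: SEND seq=7180 -> fresh
Step 6: SEND seq=1030 -> fresh
Step 7: SEND seq=1129 -> fresh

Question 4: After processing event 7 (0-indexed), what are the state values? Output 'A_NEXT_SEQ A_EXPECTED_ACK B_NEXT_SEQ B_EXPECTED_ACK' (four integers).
After event 0: A_seq=1000 A_ack=7000 B_seq=7066 B_ack=1000
After event 1: A_seq=1000 A_ack=7000 B_seq=7160 B_ack=1000
After event 2: A_seq=1030 A_ack=7000 B_seq=7160 B_ack=1030
After event 3: A_seq=1030 A_ack=7160 B_seq=7160 B_ack=1030
After event 4: A_seq=1030 A_ack=7180 B_seq=7180 B_ack=1030
After event 5: A_seq=1030 A_ack=7365 B_seq=7365 B_ack=1030
After event 6: A_seq=1129 A_ack=7365 B_seq=7365 B_ack=1129
After event 7: A_seq=1158 A_ack=7365 B_seq=7365 B_ack=1158

1158 7365 7365 1158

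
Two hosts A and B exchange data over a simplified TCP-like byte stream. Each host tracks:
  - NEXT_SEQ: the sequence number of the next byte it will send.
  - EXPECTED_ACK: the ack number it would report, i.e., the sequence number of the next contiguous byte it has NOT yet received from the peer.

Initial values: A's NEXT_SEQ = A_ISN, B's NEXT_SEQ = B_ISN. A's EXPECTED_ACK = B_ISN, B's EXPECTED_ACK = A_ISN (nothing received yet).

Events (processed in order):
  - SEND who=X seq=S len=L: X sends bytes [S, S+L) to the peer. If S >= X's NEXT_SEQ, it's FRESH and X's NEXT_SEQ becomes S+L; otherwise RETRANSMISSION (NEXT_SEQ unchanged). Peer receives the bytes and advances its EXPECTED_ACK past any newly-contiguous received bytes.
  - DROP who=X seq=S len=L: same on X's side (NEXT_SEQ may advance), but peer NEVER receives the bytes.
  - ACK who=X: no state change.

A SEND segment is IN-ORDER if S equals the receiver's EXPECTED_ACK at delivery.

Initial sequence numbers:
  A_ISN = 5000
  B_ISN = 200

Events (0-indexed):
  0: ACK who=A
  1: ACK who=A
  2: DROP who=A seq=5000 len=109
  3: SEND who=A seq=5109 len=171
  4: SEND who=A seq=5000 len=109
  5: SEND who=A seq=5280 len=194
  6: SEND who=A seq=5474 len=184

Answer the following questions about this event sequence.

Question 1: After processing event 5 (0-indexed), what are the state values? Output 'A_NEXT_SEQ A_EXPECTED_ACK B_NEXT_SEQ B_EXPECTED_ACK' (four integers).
After event 0: A_seq=5000 A_ack=200 B_seq=200 B_ack=5000
After event 1: A_seq=5000 A_ack=200 B_seq=200 B_ack=5000
After event 2: A_seq=5109 A_ack=200 B_seq=200 B_ack=5000
After event 3: A_seq=5280 A_ack=200 B_seq=200 B_ack=5000
After event 4: A_seq=5280 A_ack=200 B_seq=200 B_ack=5280
After event 5: A_seq=5474 A_ack=200 B_seq=200 B_ack=5474

5474 200 200 5474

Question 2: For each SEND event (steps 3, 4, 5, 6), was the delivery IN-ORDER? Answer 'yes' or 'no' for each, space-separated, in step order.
Step 3: SEND seq=5109 -> out-of-order
Step 4: SEND seq=5000 -> in-order
Step 5: SEND seq=5280 -> in-order
Step 6: SEND seq=5474 -> in-order

Answer: no yes yes yes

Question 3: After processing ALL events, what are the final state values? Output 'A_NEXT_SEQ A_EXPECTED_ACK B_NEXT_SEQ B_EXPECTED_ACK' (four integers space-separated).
After event 0: A_seq=5000 A_ack=200 B_seq=200 B_ack=5000
After event 1: A_seq=5000 A_ack=200 B_seq=200 B_ack=5000
After event 2: A_seq=5109 A_ack=200 B_seq=200 B_ack=5000
After event 3: A_seq=5280 A_ack=200 B_seq=200 B_ack=5000
After event 4: A_seq=5280 A_ack=200 B_seq=200 B_ack=5280
After event 5: A_seq=5474 A_ack=200 B_seq=200 B_ack=5474
After event 6: A_seq=5658 A_ack=200 B_seq=200 B_ack=5658

Answer: 5658 200 200 5658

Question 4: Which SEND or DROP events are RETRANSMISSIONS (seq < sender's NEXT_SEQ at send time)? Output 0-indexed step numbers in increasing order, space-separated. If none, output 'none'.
Step 2: DROP seq=5000 -> fresh
Step 3: SEND seq=5109 -> fresh
Step 4: SEND seq=5000 -> retransmit
Step 5: SEND seq=5280 -> fresh
Step 6: SEND seq=5474 -> fresh

Answer: 4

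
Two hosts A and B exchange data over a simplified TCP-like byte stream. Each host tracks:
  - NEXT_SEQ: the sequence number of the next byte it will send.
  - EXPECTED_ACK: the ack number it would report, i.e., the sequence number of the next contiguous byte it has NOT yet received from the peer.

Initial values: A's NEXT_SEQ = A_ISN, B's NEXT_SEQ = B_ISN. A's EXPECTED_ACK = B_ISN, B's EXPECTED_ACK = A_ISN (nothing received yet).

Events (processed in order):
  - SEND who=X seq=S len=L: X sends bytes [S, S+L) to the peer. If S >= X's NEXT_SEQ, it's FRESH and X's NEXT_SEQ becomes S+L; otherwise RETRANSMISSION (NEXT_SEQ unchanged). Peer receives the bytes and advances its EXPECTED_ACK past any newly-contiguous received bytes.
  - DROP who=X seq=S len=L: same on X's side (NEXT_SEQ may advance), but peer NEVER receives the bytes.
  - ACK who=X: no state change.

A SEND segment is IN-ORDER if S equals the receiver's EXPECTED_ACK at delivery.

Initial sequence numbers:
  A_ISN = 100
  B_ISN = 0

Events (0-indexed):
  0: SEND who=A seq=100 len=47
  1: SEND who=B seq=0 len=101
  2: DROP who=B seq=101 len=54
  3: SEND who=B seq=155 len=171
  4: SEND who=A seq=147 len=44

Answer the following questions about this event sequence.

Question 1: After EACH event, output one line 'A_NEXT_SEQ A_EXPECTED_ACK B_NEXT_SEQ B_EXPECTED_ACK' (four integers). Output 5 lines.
147 0 0 147
147 101 101 147
147 101 155 147
147 101 326 147
191 101 326 191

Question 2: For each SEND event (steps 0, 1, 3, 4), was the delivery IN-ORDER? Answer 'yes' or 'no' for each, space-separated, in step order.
Step 0: SEND seq=100 -> in-order
Step 1: SEND seq=0 -> in-order
Step 3: SEND seq=155 -> out-of-order
Step 4: SEND seq=147 -> in-order

Answer: yes yes no yes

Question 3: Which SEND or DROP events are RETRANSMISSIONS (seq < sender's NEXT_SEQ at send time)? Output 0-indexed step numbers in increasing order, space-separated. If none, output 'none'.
Answer: none

Derivation:
Step 0: SEND seq=100 -> fresh
Step 1: SEND seq=0 -> fresh
Step 2: DROP seq=101 -> fresh
Step 3: SEND seq=155 -> fresh
Step 4: SEND seq=147 -> fresh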